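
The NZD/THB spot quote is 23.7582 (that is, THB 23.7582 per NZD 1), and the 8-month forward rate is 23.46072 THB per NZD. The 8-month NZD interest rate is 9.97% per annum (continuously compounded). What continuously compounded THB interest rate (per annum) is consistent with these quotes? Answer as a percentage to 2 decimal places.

8.08%

T = 8/12 years.
By CIP, F/S equals the THB-to-NZD growth ratio: 23.46072/23.7582 = 0.9874788.
NZD growth factor: e^(0.0997×8/12) = 1.0687253.
So the THB growth factor = 1.0553436.
r = ln(1.0553436)/(8/12) = 0.080800 → 8.08%.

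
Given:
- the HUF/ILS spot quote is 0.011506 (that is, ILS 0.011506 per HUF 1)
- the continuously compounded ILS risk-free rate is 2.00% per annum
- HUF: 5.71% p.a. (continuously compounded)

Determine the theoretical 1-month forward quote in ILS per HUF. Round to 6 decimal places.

0.011470

T = 1/12 years.
ILS accumulates by e^(0.0200×1/12) = 1.0016681.
HUF accumulates by e^(0.0571×1/12) = 1.0047697.
Forward (ILS per HUF) = 0.011506 × 1.0016681 / 1.0047697 = 0.01147048.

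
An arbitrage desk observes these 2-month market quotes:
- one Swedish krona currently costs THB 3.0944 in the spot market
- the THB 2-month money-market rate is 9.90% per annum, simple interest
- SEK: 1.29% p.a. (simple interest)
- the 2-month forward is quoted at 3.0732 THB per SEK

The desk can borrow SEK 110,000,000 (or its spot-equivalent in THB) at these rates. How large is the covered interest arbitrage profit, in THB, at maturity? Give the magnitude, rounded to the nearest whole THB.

T = 2/12 years.
Route A — deposit SEK, sell forward: 110,000,000 × 1.002150 × 3.0732 = THB 338,778,811.80.
Route B — convert at spot, deposit THB: 110,000,000 × 3.0944 × 1.016500 = THB 346,000,336.00.
The quoted forward undervalues SEK, so borrow SEK, convert to THB at spot, deposit the THB at 9.90%, and buy SEK forward at 3.0732 to cover the loan.
Profit = 346,000,336.00 − 338,778,811.80 = THB 7,221,524.

THB 7,221,524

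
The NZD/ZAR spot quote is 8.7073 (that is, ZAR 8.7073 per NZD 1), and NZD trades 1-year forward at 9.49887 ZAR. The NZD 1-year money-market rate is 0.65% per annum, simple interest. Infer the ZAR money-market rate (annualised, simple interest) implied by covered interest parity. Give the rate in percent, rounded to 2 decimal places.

T = 1 year.
CIP gives F = S · g_ZAR/g_NZD, so g_ZAR/g_NZD = 9.49887/8.7073 = 1.0909088.
The NZD side grows by 1 + 0.0065×1 = 1.006500.
Hence g_ZAR = 1.0979997.
(1.0979997 − 1)/T = 0.098000, i.e. 9.80%.

9.80%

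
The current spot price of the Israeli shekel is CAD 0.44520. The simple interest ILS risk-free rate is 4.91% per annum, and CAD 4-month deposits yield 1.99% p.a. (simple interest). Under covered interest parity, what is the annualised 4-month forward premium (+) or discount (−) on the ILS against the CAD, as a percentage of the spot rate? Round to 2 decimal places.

T = 4/12 years.
No-arbitrage forward: 0.4452 × 1.0066333 / 1.0163667 = 0.44093647 CAD/ILS.
(F − S)/S ÷ T = (0.44093647 − 0.4452)/0.4452/(4/12) = -0.028730 → -2.87%.

-2.87%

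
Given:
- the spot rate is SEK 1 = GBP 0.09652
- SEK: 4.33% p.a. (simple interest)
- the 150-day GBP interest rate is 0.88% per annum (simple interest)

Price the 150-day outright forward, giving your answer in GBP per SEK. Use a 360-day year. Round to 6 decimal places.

T = 150/360 years.
GBP growth factor: 1 + 0.0088×150/360 = 1.0036667.
SEK accumulates by 1 + 0.0433×150/360 = 1.0180417.
So F = 0.09652 × 1.0036667 / 1.0180417 = 0.09515711 (GBP/SEK).

0.095157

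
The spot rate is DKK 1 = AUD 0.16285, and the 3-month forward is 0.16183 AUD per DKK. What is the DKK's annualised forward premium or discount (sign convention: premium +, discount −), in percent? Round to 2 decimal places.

-2.51%

T = 3/12 years.
Period premium: (0.16183 − 0.16285)/0.16285 = -0.0062634.
Annualise by dividing by T: -0.0062634 / (3/12) = -0.025054 → -2.51%.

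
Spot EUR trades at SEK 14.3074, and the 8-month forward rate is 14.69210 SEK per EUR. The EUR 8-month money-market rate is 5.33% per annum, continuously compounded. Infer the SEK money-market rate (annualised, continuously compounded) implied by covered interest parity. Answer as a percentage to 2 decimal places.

9.31%

T = 8/12 years.
F/S = 14.6921/14.3074 = 1.0268882 = (growth of SEK) / (growth of EUR).
The EUR side grows by e^(0.0533×8/12) = 1.0361722.
That pins the SEK growth at 1.064033.
Take logs: ln 1.064033 / (8/12) = 0.093100, so 9.31%.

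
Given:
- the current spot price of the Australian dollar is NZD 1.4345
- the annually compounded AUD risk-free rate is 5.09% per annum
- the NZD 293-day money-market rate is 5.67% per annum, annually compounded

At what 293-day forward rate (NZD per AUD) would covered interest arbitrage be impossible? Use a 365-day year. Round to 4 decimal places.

T = 293/365 years.
NZD growth factor: (1 + 0.0567)^(293/365) = 1.0452664.
AUD accumulates by (1 + 0.0509)^(293/365) = 1.0406584.
So F = 1.4345 × 1.0452664 / 1.0406584 = 1.440852 (NZD/AUD).

1.4409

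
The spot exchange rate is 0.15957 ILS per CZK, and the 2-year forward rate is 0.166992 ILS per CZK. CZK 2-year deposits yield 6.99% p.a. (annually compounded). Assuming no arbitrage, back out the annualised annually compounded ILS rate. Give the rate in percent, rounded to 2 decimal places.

9.45%

T = 2 years.
By CIP, F/S equals the ILS-to-CZK growth ratio: 0.166992/0.15957 = 1.0465125.
The CZK side grows by (1 + 0.0699)^2 = 1.144686.
So the ILS growth factor = 1.1979282.
r = 1.1979282^(1/2) − 1 = 0.094499 → 9.45%.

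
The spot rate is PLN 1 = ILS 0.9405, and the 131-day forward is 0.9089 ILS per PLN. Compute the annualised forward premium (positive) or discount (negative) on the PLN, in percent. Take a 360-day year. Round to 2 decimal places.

-9.23%

T = 131/360 years.
PLN trades forward at -3.35991% vs spot over the period.
×(1/T) gives -9.23% p.a.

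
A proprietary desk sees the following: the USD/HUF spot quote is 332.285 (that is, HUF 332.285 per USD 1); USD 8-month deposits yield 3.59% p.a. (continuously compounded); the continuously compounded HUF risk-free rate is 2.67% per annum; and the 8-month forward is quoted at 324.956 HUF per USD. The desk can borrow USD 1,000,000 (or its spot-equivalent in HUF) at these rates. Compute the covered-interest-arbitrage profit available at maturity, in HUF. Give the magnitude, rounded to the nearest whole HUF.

T = 8/12 years.
Route A — deposit USD, sell forward: 1,000,000 × 1.02422203415 × 324.956 = HUF 332,827,095.33.
Route B — convert at spot, deposit HUF: 1,000,000 × 332.285 × 1.01795936416 = HUF 338,252,627.32.
The quoted forward undervalues USD, so borrow USD, convert to HUF at spot, deposit the HUF at 2.67%, and buy USD forward at 324.956 to cover the loan.
Arbitrage profit = |332,827,095.33 − 338,252,627.32| = HUF 5,425,532.

HUF 5,425,532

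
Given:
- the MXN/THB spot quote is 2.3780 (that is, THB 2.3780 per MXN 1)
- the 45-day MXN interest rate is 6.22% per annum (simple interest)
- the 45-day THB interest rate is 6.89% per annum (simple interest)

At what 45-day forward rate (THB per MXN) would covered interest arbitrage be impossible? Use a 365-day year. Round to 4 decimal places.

T = 45/365 years.
THB accumulates by 1 + 0.0689×45/365 = 1.0084945.
MXN growth factor: 1 + 0.0622×45/365 = 1.0076685.
So F = 2.378 × 1.0084945 / 1.0076685 = 2.379949 (THB/MXN).

2.3799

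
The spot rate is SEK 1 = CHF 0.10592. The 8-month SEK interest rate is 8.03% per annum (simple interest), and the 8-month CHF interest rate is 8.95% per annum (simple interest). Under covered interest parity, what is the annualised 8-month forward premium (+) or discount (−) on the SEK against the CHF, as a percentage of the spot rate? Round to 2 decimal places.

+0.87%

T = 8/12 years.
No-arbitrage forward: 0.10592 × 1.0596667 / 1.0535333 = 0.10653664 CHF/SEK.
Annualised premium = (F − S)/S × (1/T) = (0.10653664 − 0.10592)/0.10592 ÷ (8/12) = 0.87%.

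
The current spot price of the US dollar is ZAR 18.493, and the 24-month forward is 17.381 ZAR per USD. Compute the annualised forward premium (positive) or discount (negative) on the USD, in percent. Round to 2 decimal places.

T = 2 years.
Period premium: (17.381 − 18.493)/18.493 = -0.0601309.
Annualise by dividing by T: -0.0601309 / 2 = -0.030065 → -3.01%.

-3.01%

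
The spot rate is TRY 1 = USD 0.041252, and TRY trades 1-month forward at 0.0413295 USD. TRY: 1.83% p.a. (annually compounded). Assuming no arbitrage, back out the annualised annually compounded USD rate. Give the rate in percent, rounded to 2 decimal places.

T = 1/12 years.
F/S = 0.0413295/0.041252 = 1.0018787 = (growth of USD) / (growth of TRY).
The TRY side grows by (1 + 0.0183)^(1/12) = 1.0015124.
That pins the USD growth at 1.0033939.
r = 1.0033939^(12/1) − 1 = 0.041496 → 4.15%.

4.15%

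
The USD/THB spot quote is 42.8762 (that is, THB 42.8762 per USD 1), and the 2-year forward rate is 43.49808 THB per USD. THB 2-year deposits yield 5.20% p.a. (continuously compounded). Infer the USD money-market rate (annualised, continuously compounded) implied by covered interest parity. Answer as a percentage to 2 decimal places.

T = 2 years.
F/S = 43.49808/42.8762 = 1.0145041 = (growth of THB) / (growth of USD).
THB growth factor: e^(0.0520×2) = 1.1096005.
Hence g_USD = 1.0937368.
r = ln(1.0937368)/2 = 0.044800 → 4.48%.

4.48%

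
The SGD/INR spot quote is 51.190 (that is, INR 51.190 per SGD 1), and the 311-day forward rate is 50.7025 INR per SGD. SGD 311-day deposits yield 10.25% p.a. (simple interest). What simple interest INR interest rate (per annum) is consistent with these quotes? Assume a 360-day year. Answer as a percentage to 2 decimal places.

T = 311/360 years.
F/S = 50.7025/51.19 = 0.9904767 = (growth of INR) / (growth of SGD).
SGD growth factor: 1 + 0.1025×311/360 = 1.0885486.
That pins the INR growth at 1.078182.
r = (1.078182 − 1)/(311/360) = 0.090500 → 9.05%.

9.05%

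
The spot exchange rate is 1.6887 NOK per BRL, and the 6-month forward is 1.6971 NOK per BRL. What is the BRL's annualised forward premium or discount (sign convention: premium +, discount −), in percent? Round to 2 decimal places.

+0.99%

T = 6/12 years.
(F − S)/S = (1.6971 − 1.6887)/1.6887 = 0.0049742.
Annualise by dividing by T: 0.0049742 / (6/12) = 0.009948 → 0.99%.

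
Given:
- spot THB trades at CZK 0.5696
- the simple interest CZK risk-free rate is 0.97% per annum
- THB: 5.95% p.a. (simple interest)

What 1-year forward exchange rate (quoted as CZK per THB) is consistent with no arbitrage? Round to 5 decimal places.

T = 1 year.
CZK accumulates by 1 + 0.0097×1 = 1.009700.
THB growth factor: 1 + 0.0595×1 = 1.059500.
So F = 0.5696 × 1.009700 / 1.059500 = 0.5428269 (CZK/THB).

0.54283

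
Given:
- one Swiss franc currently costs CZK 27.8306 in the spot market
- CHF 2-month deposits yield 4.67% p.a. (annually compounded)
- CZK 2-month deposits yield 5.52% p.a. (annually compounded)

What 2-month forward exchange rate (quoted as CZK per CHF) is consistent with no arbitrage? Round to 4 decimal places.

T = 2/12 years.
CZK growth factor: (1 + 0.0552)^(2/12) = 1.00899527.
Growth of 1 CHF over T: (1 + 0.0467)^(2/12) = 1.00763607.
Forward (CZK per CHF) = 27.8306 × 1.00899527 / 1.00763607 = 27.868141.

27.8681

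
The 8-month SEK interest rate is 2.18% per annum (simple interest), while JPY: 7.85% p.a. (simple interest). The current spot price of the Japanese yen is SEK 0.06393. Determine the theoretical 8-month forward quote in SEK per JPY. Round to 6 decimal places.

T = 8/12 years.
SEK growth factor: 1 + 0.0218×8/12 = 1.0145333.
JPY growth factor: 1 + 0.0785×8/12 = 1.0523333.
CIP: F = S · (grow SEK)/(grow JPY) = 0.06393 × 1.0145333/1.0523333 = 0.06163362 SEK per JPY.

0.061634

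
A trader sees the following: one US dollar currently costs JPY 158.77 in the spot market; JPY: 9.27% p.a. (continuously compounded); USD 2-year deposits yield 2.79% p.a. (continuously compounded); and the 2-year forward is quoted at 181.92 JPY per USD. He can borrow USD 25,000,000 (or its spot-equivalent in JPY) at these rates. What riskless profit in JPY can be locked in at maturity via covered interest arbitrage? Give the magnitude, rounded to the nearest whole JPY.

T = 2 years.
Route A — deposit USD, sell forward: 25,000,000 × 1.05738618535 × 181.92 = JPY 4,808,992,370.97.
Route B — convert at spot, deposit JPY: 25,000,000 × 158.77 × 1.203699823774 = JPY 4,777,785,525.51.
The quoted forward overvalues USD, so borrow JPY, buy USD at spot, deposit the USD at 2.79%, and sell the proceeds forward at 181.92.
Arbitrage profit = |4,808,992,370.97 − 4,777,785,525.51| = JPY 31,206,845.

JPY 31,206,845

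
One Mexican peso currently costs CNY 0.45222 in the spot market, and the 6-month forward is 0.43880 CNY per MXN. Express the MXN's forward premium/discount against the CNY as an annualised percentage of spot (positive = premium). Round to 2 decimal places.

T = 6/12 years.
(F − S)/S = (0.43880 − 0.45222)/0.45222 = -0.0296758.
Annualise by dividing by T: -0.0296758 / (6/12) = -0.059352 → -5.94%.

-5.94%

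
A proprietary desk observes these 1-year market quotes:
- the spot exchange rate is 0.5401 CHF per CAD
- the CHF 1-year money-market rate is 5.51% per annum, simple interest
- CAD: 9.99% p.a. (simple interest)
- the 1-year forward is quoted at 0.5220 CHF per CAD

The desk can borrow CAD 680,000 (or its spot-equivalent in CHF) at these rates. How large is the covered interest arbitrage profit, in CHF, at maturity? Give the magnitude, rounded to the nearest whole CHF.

T = 1 year.
Route A — deposit CAD, sell forward: 680,000 × 1.099900 × 0.5220 = CHF 390,420.50.
Route B — convert at spot, deposit CHF: 680,000 × 0.5401 × 1.055100 = CHF 387,504.47.
The quoted forward overvalues CAD, so borrow CHF, buy CAD at spot, deposit the CAD at 9.99%, and sell the proceeds forward at 0.5220.
The gap between the two covered legs is CHF 2,916.

CHF 2,916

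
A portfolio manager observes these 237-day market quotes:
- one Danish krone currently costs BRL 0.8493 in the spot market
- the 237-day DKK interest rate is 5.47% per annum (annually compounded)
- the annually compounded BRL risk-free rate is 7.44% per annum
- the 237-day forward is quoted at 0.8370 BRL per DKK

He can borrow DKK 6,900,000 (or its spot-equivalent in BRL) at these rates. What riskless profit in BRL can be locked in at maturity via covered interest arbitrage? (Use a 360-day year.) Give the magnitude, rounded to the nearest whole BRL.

T = 237/360 years.
Route A — deposit DKK, sell forward: 6,900,000 × 1.035682305 × 0.8370 = BRL 5,981,376.02.
Route B — convert at spot, deposit BRL: 6,900,000 × 0.8493 × 1.048377318 = BRL 6,143,669.31.
The quoted forward undervalues DKK, so borrow DKK, convert to BRL at spot, deposit the BRL at 7.44%, and buy DKK forward at 0.8370 to cover the loan.
Profit = 6,143,669.31 − 5,981,376.02 = BRL 162,293.

BRL 162,293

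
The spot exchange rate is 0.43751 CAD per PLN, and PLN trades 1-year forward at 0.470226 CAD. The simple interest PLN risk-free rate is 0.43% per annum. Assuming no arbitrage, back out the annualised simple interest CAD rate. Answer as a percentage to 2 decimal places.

7.94%

T = 1 year.
F/S = 0.470226/0.43751 = 1.0747777 = (growth of CAD) / (growth of PLN).
The PLN side grows by 1 + 0.0043×1 = 1.004300.
So the CAD growth factor = 1.0793992.
r = (1.0793992 − 1)/1 = 0.079399 → 7.94%.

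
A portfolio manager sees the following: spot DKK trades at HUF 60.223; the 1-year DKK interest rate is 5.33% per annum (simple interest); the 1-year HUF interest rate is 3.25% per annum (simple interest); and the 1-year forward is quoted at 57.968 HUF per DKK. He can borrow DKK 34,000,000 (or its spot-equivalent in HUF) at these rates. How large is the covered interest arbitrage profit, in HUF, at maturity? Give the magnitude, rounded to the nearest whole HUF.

HUF 38,166,805

T = 1 year.
Keep in DKK, deliver into the forward: 34,000,000·1.053300·57.968 = HUF 2,075,961,609.60.
Swap to HUF now, deposit: 34,000,000·60.223·1.032500 = HUF 2,114,128,415.00.
The quoted forward undervalues DKK, so borrow DKK, convert to HUF at spot, deposit the HUF at 3.25%, and buy DKK forward at 57.968 to cover the loan.
The gap between the two covered legs is HUF 38,166,805.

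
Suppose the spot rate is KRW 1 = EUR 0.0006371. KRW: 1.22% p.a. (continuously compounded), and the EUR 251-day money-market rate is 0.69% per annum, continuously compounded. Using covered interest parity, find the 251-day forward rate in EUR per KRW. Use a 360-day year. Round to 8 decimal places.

0.00063475

T = 251/360 years.
EUR accumulates by e^(0.0069×251/360) = 1.0048224.
Growth of 1 KRW over T: e^(0.0122×251/360) = 1.0085424.
Forward (EUR per KRW) = 0.0006371 × 1.0048224 / 1.0085424 = 0.0006347501.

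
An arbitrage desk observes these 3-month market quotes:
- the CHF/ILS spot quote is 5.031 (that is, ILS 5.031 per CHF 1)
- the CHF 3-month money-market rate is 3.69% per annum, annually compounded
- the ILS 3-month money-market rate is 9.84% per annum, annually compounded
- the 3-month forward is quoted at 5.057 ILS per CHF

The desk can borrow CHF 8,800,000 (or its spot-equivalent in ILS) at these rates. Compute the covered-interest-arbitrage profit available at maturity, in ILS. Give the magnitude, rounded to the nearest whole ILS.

T = 3/12 years.
Keep in CHF, deliver into the forward: 8,800,000·1.0091000289·5.057 = ILS 44,906,565.85.
Swap to ILS now, deposit: 8,800,000·5.031·1.0237410808 = ILS 45,323,884.12.
The quoted forward undervalues CHF, so borrow CHF, convert to ILS at spot, deposit the ILS at 9.84%, and buy CHF forward at 5.057 to cover the loan.
Arbitrage profit = |44,906,565.85 − 45,323,884.12| = ILS 417,318.

ILS 417,318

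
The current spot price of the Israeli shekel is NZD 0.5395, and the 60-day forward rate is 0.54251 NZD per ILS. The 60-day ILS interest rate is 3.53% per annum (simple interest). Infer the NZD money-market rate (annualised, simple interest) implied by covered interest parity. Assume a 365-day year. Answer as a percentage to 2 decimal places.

6.94%

T = 60/365 years.
F/S = 0.54251/0.5395 = 1.0055792 = (growth of NZD) / (growth of ILS).
The ILS side grows by 1 + 0.0353×60/365 = 1.0058027.
Hence g_NZD = 1.0114143.
r = (1.0114143 − 1)/(60/365) = 0.069437 → 6.94%.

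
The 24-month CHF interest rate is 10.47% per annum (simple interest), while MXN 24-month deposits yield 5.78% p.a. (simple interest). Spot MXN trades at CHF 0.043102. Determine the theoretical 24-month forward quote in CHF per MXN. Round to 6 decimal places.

0.046726

T = 2 years.
Growth of 1 CHF over T: 1 + 0.1047×2 = 1.209400.
MXN accumulates by 1 + 0.0578×2 = 1.115600.
Forward (CHF per MXN) = 0.043102 × 1.209400 / 1.115600 = 0.04672603.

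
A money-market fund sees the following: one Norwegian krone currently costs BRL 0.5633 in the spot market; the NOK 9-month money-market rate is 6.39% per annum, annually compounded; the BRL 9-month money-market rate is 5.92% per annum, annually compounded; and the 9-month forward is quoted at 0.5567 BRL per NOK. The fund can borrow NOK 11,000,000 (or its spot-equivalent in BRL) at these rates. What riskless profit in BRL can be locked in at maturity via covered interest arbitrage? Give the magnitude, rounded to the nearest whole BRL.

T = 9/12 years.
Keep in NOK, deliver into the forward: 11,000,000·1.047552039·0.5567 = BRL 6,414,894.42.
Swap to BRL now, deposit: 11,000,000·0.5633·1.044079285 = BRL 6,469,428.47.
The quoted forward undervalues NOK, so borrow NOK, convert to BRL at spot, deposit the BRL at 5.92%, and buy NOK forward at 0.5567 to cover the loan.
The gap between the two covered legs is BRL 54,534.

BRL 54,534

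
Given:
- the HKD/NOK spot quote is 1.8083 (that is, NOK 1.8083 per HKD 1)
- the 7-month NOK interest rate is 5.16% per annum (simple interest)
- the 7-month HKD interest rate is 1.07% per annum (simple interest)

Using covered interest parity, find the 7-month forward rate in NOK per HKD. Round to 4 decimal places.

T = 7/12 years.
NOK growth factor: 1 + 0.0516×7/12 = 1.030100.
HKD growth factor: 1 + 0.0107×7/12 = 1.0062417.
CIP: F = S · (grow NOK)/(grow HKD) = 1.8083 × 1.030100/1.0062417 = 1.851175 NOK per HKD.

1.8512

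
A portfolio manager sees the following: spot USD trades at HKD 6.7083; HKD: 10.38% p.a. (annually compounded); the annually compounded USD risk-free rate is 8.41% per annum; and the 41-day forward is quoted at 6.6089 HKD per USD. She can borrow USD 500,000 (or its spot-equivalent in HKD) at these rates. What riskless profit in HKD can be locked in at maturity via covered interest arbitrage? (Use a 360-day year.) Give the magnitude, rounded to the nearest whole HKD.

HKD 57,109

T = 41/360 years.
Keep in USD, deliver into the forward: 500,000·1.009238963·6.6089 = HKD 3,334,979.69.
Swap to HKD now, deposit: 500,000·6.7083·1.011311018 = HKD 3,392,088.85.
The quoted forward undervalues USD, so borrow USD, convert to HKD at spot, deposit the HKD at 10.38%, and buy USD forward at 6.6089 to cover the loan.
The gap between the two covered legs is HKD 57,109.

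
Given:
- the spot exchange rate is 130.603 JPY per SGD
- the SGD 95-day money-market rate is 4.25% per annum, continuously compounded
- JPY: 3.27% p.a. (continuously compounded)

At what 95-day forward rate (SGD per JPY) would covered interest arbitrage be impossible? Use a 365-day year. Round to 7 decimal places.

T = 95/365 years.
JPY growth factor: e^(0.0327×95/365) = 1.0085473.
SGD growth factor: e^(0.0425×95/365) = 1.0111231.
Forward (JPY per SGD) = 130.603 × 1.0085473 / 1.0111231 = 130.2703.
Invert for SGD per JPY: 1 / 130.2703 = 0.0076763.

0.0076763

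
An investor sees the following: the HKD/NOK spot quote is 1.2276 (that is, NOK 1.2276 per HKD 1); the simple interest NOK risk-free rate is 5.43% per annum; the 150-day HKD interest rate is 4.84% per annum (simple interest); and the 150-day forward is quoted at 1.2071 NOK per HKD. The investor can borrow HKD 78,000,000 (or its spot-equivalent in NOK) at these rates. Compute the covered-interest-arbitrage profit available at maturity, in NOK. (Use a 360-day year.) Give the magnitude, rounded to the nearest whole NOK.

T = 150/360 years.
Route A — deposit HKD, sell forward: 78,000,000 × 1.0201666667 × 1.2071 = NOK 96,052,568.30.
Route B — convert at spot, deposit NOK: 78,000,000 × 1.2276 × 1.022625 = NOK 97,919,207.10.
The quoted forward undervalues HKD, so borrow HKD, convert to NOK at spot, deposit the NOK at 5.43%, and buy HKD forward at 1.2071 to cover the loan.
Profit = 97,919,207.10 − 96,052,568.30 = NOK 1,866,639.

NOK 1,866,639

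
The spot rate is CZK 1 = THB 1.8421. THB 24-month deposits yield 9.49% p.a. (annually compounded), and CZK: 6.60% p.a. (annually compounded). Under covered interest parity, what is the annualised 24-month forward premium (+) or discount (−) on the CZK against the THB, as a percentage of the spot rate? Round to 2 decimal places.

T = 2 years.
F = S · g_THB/g_CZK = 1.8421 × 1.198806/1.136356 = 1.9433351.
Annualised premium = (F − S)/S × (1/T) = (1.9433351 − 1.8421)/1.8421 ÷ 2 = 2.75%.

+2.75%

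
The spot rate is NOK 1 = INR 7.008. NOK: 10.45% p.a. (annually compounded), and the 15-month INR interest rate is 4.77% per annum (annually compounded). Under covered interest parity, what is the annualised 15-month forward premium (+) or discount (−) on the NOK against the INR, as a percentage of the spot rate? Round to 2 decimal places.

T = 15/12 years.
No-arbitrage forward: 7.008 × 1.0599764 / 1.1322886 = 6.560443 INR/NOK.
(F − S)/S ÷ T = (6.560443 − 7.008)/7.008/(15/12) = -0.051091 → -5.11%.

-5.11%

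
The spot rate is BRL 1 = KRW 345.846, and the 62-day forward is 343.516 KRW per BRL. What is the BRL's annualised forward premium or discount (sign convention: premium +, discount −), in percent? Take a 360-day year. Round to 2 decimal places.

-3.91%

T = 62/360 years.
(F − S)/S = (343.516 − 345.846)/345.846 = -0.0067371.
Per annum: -0.0067371 / (62/360) = -0.039119 = -3.91%.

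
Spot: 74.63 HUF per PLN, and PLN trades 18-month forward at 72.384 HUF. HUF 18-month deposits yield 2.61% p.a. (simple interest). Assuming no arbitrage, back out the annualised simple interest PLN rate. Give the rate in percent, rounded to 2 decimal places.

4.76%

T = 18/12 years.
CIP gives F = S · g_HUF/g_PLN, so g_HUF/g_PLN = 72.384/74.63 = 0.9699049.
The HUF side grows by 1 + 0.0261×18/12 = 1.039150.
That pins the PLN growth at 1.0713937.
(1.0713937 − 1)/T = 0.047596, i.e. 4.76%.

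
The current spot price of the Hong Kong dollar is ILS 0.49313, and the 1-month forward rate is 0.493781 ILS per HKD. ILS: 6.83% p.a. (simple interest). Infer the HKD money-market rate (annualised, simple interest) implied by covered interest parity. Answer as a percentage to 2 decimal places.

T = 1/12 years.
CIP gives F = S · g_ILS/g_HKD, so g_ILS/g_HKD = 0.493781/0.49313 = 1.0013201.
The ILS side grows by 1 + 0.0683×1/12 = 1.0056917.
So the HKD growth factor = 1.0043658.
(1.0043658 − 1)/T = 0.052390, i.e. 5.24%.

5.24%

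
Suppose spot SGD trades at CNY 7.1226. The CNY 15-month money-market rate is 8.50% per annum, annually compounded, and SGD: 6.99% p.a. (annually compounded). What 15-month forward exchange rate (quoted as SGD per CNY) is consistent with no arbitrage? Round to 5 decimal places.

T = 15/12 years.
CNY accumulates by (1 + 0.0850)^(15/12) = 1.1073558.
Growth of 1 SGD over T: (1 + 0.0699)^(15/12) = 1.0881255.
CIP: F = S · (grow CNY)/(grow SGD) = 7.1226 × 1.1073558/1.0881255 = 7.248477 CNY per SGD.
Quoted the other way: 1/7.248477 = 0.13796 SGD per CNY.

0.13796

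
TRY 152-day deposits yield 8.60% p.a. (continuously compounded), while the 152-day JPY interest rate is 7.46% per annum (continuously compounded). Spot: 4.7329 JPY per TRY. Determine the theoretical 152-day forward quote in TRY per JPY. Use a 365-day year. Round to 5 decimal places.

T = 152/365 years.
JPY growth factor: e^(0.0746×152/365) = 1.0315539.
TRY growth factor: e^(0.0860×152/365) = 1.0364627.
Forward (JPY per TRY) = 4.7329 × 1.0315539 / 1.0364627 = 4.710484.
Quoted the other way: 1/4.710484 = 0.21229 TRY per JPY.

0.21229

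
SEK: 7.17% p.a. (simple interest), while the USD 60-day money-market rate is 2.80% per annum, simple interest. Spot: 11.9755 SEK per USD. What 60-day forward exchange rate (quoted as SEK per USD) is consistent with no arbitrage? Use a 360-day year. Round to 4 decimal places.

T = 60/360 years.
Growth of 1 SEK over T: 1 + 0.0717×60/360 = 1.011950.
USD growth factor: 1 + 0.0280×60/360 = 1.00466667.
CIP: F = S · (grow SEK)/(grow USD) = 11.9755 × 1.011950/1.00466667 = 12.062316 SEK per USD.

12.0623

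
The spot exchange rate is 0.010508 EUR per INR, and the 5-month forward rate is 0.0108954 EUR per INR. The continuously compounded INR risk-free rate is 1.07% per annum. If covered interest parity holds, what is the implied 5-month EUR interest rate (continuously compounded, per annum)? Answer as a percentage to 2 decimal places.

9.76%

T = 5/12 years.
F/S = 0.0108954/0.010508 = 1.0368671 = (growth of EUR) / (growth of INR).
INR growth factor: e^(0.0107×5/12) = 1.0044683.
So the EUR growth factor = 1.0415001.
Take logs: ln 1.0415001 / (5/12) = 0.097589, so 9.76%.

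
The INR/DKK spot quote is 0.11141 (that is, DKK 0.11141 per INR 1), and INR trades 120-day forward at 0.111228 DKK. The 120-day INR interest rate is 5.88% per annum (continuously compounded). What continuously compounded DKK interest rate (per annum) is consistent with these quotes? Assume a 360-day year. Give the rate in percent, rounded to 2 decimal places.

5.39%

T = 120/360 years.
CIP gives F = S · g_DKK/g_INR, so g_DKK/g_INR = 0.111228/0.11141 = 0.9983664.
The INR side grows by e^(0.0588×120/360) = 1.0197933.
That pins the DKK growth at 1.0181274.
Take logs: ln 1.0181274 / (120/360) = 0.053895, so 5.39%.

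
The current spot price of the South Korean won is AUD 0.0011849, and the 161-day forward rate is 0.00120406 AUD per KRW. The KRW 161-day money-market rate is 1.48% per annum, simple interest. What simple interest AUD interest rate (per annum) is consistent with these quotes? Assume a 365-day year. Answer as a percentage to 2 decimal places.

T = 161/365 years.
By CIP, F/S equals the AUD-to-KRW growth ratio: 0.00120406/0.0011849 = 1.0161701.
KRW growth factor: 1 + 0.0148×161/365 = 1.0065282.
That pins the AUD growth at 1.0228039.
(1.0228039 − 1)/T = 0.051698, i.e. 5.17%.

5.17%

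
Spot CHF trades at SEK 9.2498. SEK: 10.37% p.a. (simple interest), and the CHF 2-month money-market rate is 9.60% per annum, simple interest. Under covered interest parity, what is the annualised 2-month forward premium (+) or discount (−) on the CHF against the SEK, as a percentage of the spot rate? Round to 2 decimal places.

T = 2/12 years.
CIP forward (SEK per CHF) = 9.2498 × 1.0172833/1.016000 = 9.2614833.
(F − S)/S ÷ T = (9.2614833 − 9.2498)/9.2498/(2/12) = 0.007579 → 0.76%.

+0.76%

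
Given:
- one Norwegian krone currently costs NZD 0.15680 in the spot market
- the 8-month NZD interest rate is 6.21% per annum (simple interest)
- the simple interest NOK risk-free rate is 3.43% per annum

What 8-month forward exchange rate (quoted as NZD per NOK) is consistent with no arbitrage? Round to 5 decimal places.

0.15964

T = 8/12 years.
Growth of 1 NZD over T: 1 + 0.0621×8/12 = 1.041400.
NOK accumulates by 1 + 0.0343×8/12 = 1.0228667.
CIP: F = S · (grow NZD)/(grow NOK) = 0.1568 × 1.041400/1.0228667 = 0.1596411 NZD per NOK.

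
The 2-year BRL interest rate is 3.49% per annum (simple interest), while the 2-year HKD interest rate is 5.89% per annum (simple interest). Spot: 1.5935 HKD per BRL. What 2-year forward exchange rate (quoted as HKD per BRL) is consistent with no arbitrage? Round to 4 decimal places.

1.6650

T = 2 years.
Growth of 1 HKD over T: 1 + 0.0589×2 = 1.117800.
BRL accumulates by 1 + 0.0349×2 = 1.069800.
Forward (HKD per BRL) = 1.5935 × 1.117800 / 1.069800 = 1.664997.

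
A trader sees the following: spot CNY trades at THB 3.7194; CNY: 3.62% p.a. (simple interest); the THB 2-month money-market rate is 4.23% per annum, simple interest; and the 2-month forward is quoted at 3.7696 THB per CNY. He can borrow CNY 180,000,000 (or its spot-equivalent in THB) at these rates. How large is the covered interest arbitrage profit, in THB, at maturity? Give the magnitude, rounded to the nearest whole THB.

THB 8,409,867

T = 2/12 years.
Route A — deposit CNY, sell forward: 180,000,000 × 1.00603333333 × 3.7696 = THB 682,621,785.60.
Route B — convert at spot, deposit THB: 180,000,000 × 3.7194 × 1.007050 = THB 674,211,918.60.
The quoted forward overvalues CNY, so borrow THB, buy CNY at spot, deposit the CNY at 3.62%, and sell the proceeds forward at 3.7696.
Profit = 682,621,785.60 − 674,211,918.60 = THB 8,409,867.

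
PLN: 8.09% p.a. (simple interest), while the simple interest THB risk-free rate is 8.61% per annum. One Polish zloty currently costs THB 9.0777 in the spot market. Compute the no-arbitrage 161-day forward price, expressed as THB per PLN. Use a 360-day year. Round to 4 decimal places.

T = 161/360 years.
THB growth factor: 1 + 0.0861×161/360 = 1.0385058.
PLN accumulates by 1 + 0.0809×161/360 = 1.0361803.
So F = 9.0777 × 1.0385058 / 1.0361803 = 9.098073 (THB/PLN).

9.0981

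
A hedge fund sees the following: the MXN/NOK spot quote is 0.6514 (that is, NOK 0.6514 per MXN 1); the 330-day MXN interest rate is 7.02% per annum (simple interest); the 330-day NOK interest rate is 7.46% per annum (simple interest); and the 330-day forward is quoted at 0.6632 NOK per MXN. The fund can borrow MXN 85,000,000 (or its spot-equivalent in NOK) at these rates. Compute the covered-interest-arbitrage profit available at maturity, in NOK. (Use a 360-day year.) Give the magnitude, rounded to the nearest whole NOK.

T = 330/360 years.
Keep in MXN, deliver into the forward: 85,000,000·1.064350·0.6632 = NOK 59,999,538.20.
Swap to NOK now, deposit: 85,000,000·0.6514·1.0683833333 = NOK 59,155,316.78.
The quoted forward overvalues MXN, so borrow NOK, buy MXN at spot, deposit the MXN at 7.02%, and sell the proceeds forward at 0.6632.
Arbitrage profit = |59,999,538.20 − 59,155,316.78| = NOK 844,221.

NOK 844,221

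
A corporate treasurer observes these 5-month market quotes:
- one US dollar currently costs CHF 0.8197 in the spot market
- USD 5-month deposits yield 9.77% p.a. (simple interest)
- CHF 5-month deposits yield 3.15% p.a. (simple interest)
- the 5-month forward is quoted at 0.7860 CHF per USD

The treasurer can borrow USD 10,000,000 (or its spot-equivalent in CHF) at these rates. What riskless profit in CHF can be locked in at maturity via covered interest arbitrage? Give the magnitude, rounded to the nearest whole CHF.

T = 5/12 years.
Keep in USD, deliver into the forward: 10,000,000·1.040708333·0.7860 = CHF 8,179,967.50.
Swap to CHF now, deposit: 10,000,000·0.8197·1.013125 = CHF 8,304,585.63.
The quoted forward undervalues USD, so borrow USD, convert to CHF at spot, deposit the CHF at 3.15%, and buy USD forward at 0.7860 to cover the loan.
Arbitrage profit = |8,179,967.50 − 8,304,585.63| = CHF 124,618.

CHF 124,618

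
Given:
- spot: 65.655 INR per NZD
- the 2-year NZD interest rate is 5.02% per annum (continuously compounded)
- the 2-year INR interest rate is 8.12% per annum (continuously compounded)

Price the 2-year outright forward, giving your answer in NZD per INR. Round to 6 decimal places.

0.014315

T = 2 years.
INR accumulates by e^(0.0812×2) = 1.1763307.
NZD growth factor: e^(0.0502×2) = 1.1056131.
CIP: F = S · (grow INR)/(grow NZD) = 65.655 × 1.1763307/1.1056131 = 69.85445 INR per NZD.
Quoted the other way: 1/69.85445 = 0.014315 NZD per INR.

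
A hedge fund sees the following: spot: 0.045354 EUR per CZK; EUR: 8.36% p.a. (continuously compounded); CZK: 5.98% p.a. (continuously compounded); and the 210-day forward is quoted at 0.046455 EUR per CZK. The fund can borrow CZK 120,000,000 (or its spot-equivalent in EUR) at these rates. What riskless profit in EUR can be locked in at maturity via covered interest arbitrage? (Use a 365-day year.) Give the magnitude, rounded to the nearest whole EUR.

EUR 59,081

T = 210/365 years.
Invest the CZK and cover forward: 120,000,000 × 1.035004195 × 0.046455 = EUR 5,769,734.39.
Convert at spot and invest in EUR: 120,000,000 × 0.045354 × 1.04927414 = EUR 5,710,653.52.
The quoted forward overvalues CZK, so borrow EUR, buy CZK at spot, deposit the CZK at 5.98%, and sell the proceeds forward at 0.046455.
Arbitrage profit = |5,769,734.39 − 5,710,653.52| = EUR 59,081.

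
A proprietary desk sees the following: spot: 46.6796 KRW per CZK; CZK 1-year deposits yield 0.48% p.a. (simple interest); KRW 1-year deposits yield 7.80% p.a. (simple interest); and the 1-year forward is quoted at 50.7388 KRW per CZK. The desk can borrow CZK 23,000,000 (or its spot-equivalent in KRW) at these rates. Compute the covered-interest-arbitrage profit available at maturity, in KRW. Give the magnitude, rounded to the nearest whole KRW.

T = 1 year.
Keep in CZK, deliver into the forward: 23,000,000·1.004800·50.7388 = KRW 1,172,593,963.52.
Swap to KRW now, deposit: 23,000,000·46.6796·1.078000 = KRW 1,157,374,002.40.
The quoted forward overvalues CZK, so borrow KRW, buy CZK at spot, deposit the CZK at 0.48%, and sell the proceeds forward at 50.7388.
The gap between the two covered legs is KRW 15,219,961.

KRW 15,219,961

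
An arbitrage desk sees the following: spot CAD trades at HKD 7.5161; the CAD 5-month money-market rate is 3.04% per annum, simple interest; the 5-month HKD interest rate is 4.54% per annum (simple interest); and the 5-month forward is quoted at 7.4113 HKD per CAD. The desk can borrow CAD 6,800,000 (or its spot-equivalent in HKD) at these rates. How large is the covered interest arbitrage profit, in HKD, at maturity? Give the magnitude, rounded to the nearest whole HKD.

T = 5/12 years.
Route A — deposit CAD, sell forward: 6,800,000 × 1.0126666667 × 7.4113 = HKD 51,035,199.98.
Route B — convert at spot, deposit HKD: 6,800,000 × 7.5161 × 1.0189166667 = HKD 52,076,301.00.
The quoted forward undervalues CAD, so borrow CAD, convert to HKD at spot, deposit the HKD at 4.54%, and buy CAD forward at 7.4113 to cover the loan.
The gap between the two covered legs is HKD 1,041,101.

HKD 1,041,101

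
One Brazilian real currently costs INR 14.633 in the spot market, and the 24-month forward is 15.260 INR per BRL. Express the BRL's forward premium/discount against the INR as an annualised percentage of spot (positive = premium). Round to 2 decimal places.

T = 2 years.
Period premium: (15.260 − 14.633)/14.633 = 0.0428484.
Per annum: 0.0428484 / 2 = 0.021424 = 2.14%.

+2.14%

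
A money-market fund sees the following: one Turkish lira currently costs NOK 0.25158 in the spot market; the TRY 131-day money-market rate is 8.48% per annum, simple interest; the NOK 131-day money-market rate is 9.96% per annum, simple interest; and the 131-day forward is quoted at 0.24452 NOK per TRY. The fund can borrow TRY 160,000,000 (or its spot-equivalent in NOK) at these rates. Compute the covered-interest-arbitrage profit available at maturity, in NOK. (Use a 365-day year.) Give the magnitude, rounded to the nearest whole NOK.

NOK 1,377,794

T = 131/365 years.
Route A — deposit TRY, sell forward: 160,000,000 × 1.0304350685 × 0.24452 = NOK 40,313,917.27.
Route B — convert at spot, deposit NOK: 160,000,000 × 0.25158 × 1.0357468493 = NOK 41,691,710.78.
The quoted forward undervalues TRY, so borrow TRY, convert to NOK at spot, deposit the NOK at 9.96%, and buy TRY forward at 0.24452 to cover the loan.
Profit = 41,691,710.78 − 40,313,917.27 = NOK 1,377,794.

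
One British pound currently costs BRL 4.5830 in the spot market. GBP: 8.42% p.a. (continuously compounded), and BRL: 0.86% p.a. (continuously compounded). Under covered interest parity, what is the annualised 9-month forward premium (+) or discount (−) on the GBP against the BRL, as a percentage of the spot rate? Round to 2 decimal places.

T = 9/12 years.
F = S · g_BRL/g_GBP = 4.583 × 1.0064708/1.0651866 = 4.3303734.
(F − S)/S ÷ T = (4.3303734 − 4.583)/4.583/(9/12) = -0.073497 → -7.35%.

-7.35%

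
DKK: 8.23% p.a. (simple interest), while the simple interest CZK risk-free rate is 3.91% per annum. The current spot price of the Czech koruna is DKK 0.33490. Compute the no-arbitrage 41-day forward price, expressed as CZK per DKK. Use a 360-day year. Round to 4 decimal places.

T = 41/360 years.
DKK growth factor: 1 + 0.0823×41/360 = 1.0093731.
CZK accumulates by 1 + 0.0391×41/360 = 1.0044531.
Forward (DKK per CZK) = 0.3349 × 1.0093731 / 1.0044531 = 0.3365404.
Quoted the other way: 1/0.3365404 = 2.9714 CZK per DKK.

2.9714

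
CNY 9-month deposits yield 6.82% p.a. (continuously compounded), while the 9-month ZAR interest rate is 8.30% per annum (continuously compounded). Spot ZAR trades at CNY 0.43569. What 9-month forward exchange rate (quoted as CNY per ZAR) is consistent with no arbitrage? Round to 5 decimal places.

0.43088

T = 9/12 years.
CNY accumulates by e^(0.0682×9/12) = 1.0524808.
ZAR growth factor: e^(0.0830×9/12) = 1.0642284.
So F = 0.43569 × 1.0524808 / 1.0642284 = 0.4308806 (CNY/ZAR).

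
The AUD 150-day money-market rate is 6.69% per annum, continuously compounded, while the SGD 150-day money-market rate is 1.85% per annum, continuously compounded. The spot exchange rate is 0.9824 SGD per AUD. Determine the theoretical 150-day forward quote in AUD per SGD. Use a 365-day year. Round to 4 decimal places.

1.0384

T = 150/365 years.
SGD growth factor: e^(0.0185×150/365) = 1.0076317.
AUD accumulates by e^(0.0669×150/365) = 1.0278746.
CIP: F = S · (grow SGD)/(grow AUD) = 0.9824 × 1.0076317/1.0278746 = 0.9630527 SGD per AUD.
Quoted the other way: 1/0.9630527 = 1.0384 AUD per SGD.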